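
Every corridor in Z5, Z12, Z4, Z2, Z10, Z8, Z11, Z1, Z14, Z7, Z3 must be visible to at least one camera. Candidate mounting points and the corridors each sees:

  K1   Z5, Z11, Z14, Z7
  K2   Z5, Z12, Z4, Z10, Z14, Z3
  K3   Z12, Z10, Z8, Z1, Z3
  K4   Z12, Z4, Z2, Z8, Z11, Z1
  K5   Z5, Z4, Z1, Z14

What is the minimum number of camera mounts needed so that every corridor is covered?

3

K1, K2, K4 together cover {Z5, Z12, Z4, Z2, Z10, Z8, Z11, Z1, Z14, Z7, Z3} — every corridor.
No 2 of the 5 camera mounts cover everything (all 10 pairs fall short), so 3 is minimum.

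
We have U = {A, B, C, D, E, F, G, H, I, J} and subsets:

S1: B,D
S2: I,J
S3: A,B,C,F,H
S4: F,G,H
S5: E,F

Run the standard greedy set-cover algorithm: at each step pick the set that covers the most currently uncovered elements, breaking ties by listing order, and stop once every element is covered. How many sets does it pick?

5

Pick 1: S3 covers 5 new elements (A, B, C, F, H).
Pick 2: S2 covers 2 new elements (I, J).
Pick 3: S1 covers 1 new elements (D).
Pick 4: S4 covers 1 new elements (G).
Pick 5: S5 covers 1 new elements (E).
Greedy uses 5 sets.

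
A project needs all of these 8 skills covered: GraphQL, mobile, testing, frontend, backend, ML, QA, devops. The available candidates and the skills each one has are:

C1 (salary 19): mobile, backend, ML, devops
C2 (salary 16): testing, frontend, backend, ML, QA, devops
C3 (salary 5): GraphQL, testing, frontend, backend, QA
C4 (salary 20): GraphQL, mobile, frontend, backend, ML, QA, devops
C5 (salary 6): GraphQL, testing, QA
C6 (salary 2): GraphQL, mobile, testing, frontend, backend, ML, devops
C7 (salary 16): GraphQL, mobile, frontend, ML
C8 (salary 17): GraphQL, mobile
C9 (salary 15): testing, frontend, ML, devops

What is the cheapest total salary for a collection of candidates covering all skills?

C3, C6 cover every skill at salary 5 + 2 = 7.
Any cover uses at least 2 candidates; among all covering selections none totals below 7.

7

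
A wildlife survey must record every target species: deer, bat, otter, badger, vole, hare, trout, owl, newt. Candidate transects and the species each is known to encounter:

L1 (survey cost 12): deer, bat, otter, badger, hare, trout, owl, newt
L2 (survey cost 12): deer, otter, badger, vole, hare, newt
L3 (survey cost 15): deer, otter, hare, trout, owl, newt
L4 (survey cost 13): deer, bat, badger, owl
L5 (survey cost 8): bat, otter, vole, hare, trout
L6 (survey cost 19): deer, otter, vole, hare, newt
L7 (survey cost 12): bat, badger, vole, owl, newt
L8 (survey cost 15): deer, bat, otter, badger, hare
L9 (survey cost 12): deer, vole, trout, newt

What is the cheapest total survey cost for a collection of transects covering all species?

20

L1, L5 cover every species at survey cost 12 + 8 = 20.
Any cover uses at least 2 transects; among all covering selections none totals below 20.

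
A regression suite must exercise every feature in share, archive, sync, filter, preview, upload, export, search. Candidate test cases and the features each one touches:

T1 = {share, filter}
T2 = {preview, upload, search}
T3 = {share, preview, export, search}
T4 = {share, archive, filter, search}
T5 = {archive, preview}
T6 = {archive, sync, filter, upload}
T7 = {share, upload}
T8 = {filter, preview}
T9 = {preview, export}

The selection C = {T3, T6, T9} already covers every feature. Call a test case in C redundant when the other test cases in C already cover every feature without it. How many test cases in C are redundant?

1

Drop T3: share, search uncovered — not redundant.
Drop T6: archive, sync, filter, upload uncovered — not redundant.
Drop T9: the rest still cover every feature — redundant.
1 redundant: T9.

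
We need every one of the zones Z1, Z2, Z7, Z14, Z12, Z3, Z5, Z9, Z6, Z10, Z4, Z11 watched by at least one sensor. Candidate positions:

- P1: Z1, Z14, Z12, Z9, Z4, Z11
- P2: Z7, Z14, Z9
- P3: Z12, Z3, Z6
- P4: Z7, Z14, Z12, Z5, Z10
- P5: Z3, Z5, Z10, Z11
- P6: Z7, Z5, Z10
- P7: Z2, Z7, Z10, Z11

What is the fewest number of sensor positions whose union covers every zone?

4

P1, P3, P4, P7 together cover {Z1, Z2, Z7, Z14, Z12, Z3, Z5, Z9, Z6, Z10, Z4, Z11} — every zone.
No 3 of the 7 sensor positions cover everything (all 35 triples fall short), so 4 is minimum.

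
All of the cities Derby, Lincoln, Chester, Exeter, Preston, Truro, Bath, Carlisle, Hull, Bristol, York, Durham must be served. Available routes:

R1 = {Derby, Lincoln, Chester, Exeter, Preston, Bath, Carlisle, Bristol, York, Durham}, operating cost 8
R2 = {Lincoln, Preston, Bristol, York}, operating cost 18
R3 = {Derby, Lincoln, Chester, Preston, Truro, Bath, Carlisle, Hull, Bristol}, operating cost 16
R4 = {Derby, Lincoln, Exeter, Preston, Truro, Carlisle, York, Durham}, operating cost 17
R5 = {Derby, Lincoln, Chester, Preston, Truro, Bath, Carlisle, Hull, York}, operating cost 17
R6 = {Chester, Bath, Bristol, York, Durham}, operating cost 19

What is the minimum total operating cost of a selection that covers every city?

R1, R3 cover every city at operating cost 8 + 16 = 24.
Any cover uses at least 2 routes; among all covering selections none totals below 24.

24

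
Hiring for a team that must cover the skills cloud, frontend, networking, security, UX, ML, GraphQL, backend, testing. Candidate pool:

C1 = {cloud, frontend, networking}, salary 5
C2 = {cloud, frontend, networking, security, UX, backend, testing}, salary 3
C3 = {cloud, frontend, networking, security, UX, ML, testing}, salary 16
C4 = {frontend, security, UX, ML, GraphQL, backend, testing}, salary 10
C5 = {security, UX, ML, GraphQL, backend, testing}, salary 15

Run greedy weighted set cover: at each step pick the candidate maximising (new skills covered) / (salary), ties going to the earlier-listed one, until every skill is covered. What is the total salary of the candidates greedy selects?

Pick 1: C2 adds 7 new (cloud, frontend, networking, security, UX, backend, testing) at salary 3 (ratio 7/3).
Pick 2: C4 adds 2 new (ML, GraphQL) at salary 10 (ratio 2/10).
Greedy total salary: 3 + 10 = 13.

13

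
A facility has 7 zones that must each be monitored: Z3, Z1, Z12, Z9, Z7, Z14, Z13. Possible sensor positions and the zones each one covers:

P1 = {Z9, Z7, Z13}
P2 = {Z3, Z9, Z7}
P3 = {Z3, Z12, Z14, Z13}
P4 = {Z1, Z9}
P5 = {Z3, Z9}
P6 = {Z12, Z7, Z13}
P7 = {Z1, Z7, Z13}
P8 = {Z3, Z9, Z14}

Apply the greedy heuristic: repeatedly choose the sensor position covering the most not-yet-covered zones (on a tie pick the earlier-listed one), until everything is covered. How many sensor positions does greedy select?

Pick 1: P3 covers 4 new zones (Z3, Z12, Z14, Z13).
Pick 2: P1 covers 2 new zones (Z9, Z7).
Pick 3: P4 covers 1 new zones (Z1).
Greedy uses 3 sensor positions.

3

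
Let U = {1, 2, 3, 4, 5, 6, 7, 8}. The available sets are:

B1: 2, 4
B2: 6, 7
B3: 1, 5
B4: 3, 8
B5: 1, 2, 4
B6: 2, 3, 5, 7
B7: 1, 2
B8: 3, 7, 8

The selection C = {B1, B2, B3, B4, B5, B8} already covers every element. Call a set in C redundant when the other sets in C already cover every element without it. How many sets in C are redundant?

Drop B1: the rest still cover every element — redundant.
Drop B2: 6 uncovered — not redundant.
Drop B3: 5 uncovered — not redundant.
Drop B4: the rest still cover every element — redundant.
Drop B5: the rest still cover every element — redundant.
Drop B8: the rest still cover every element — redundant.
4 redundant: B1, B4, B5, B8.

4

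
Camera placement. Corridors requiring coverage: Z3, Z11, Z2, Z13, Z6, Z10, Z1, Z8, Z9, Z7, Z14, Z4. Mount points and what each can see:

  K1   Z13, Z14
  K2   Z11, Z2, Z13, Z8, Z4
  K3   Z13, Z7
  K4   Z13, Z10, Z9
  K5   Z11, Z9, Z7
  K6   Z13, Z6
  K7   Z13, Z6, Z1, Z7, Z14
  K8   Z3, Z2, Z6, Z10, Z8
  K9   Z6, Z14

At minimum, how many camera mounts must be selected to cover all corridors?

4

K2, K4, K7, K8 together cover {Z3, Z11, Z2, Z13, Z6, Z10, Z1, Z8, Z9, Z7, Z14, Z4} — every corridor.
No 3 of the 9 camera mounts cover everything (all 84 triples fall short), so 4 is minimum.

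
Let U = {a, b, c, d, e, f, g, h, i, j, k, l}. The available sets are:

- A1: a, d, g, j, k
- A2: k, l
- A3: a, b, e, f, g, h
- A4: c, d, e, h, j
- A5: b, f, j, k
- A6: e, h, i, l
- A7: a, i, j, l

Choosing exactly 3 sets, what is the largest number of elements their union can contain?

11

Choosing A1, A3, A6 covers {a, b, d, e, f, g, h, i, j, k, l} — 11 elements.
No choice of 3 sets does better; here c is left uncovered.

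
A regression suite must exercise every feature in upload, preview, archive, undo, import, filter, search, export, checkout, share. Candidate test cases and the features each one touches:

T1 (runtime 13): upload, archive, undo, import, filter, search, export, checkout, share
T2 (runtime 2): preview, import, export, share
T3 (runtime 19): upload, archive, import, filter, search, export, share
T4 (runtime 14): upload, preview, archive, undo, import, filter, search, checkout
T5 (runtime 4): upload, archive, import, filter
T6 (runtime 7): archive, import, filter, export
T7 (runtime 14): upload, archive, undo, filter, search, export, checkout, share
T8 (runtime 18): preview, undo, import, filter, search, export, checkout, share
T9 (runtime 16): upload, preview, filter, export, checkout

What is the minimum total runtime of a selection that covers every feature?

15

T1, T2 cover every feature at runtime 13 + 2 = 15.
Any cover uses at least 2 test cases; among all covering selections none totals below 15.
Greedy by coverage-per-runtime would pick T2, T5, T1 for 19 — worse than the optimum 15.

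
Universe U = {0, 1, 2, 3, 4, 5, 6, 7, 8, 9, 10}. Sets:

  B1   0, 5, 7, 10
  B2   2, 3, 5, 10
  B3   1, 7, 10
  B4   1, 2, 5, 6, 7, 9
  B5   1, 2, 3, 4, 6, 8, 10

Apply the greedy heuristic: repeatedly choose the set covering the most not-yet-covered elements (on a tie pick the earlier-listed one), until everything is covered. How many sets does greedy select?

3

Pick 1: B5 covers 7 new elements (1, 2, 3, 4, 6, 8, 10).
Pick 2: B1 covers 3 new elements (0, 5, 7).
Pick 3: B4 covers 1 new elements (9).
Greedy uses 3 sets.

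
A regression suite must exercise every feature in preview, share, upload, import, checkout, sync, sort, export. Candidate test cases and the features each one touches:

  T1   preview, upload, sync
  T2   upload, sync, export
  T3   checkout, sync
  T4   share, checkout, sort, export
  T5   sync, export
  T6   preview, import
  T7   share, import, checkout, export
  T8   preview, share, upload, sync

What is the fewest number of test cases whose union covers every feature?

T1, T4, T6 together cover {preview, share, upload, import, checkout, sync, sort, export} — every feature.
No 2 of the 8 test cases cover everything (all 28 pairs fall short), so 3 is minimum.

3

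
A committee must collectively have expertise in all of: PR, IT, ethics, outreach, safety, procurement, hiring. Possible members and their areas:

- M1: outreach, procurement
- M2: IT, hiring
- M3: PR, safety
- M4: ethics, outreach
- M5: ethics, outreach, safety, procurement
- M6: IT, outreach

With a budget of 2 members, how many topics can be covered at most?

Choosing M2, M5 covers {IT, ethics, outreach, safety, procurement, hiring} — 6 topics.
No choice of 2 members does better; here PR is left uncovered.

6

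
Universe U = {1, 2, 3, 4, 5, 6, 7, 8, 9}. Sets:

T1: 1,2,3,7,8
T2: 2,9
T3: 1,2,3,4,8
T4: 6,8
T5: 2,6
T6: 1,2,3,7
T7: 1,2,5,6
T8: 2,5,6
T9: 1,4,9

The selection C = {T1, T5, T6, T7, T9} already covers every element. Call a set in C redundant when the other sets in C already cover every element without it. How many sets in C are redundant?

2

Drop T1: 8 uncovered — not redundant.
Drop T5: the rest still cover every element — redundant.
Drop T6: the rest still cover every element — redundant.
Drop T7: 5 uncovered — not redundant.
Drop T9: 4, 9 uncovered — not redundant.
2 redundant: T5, T6.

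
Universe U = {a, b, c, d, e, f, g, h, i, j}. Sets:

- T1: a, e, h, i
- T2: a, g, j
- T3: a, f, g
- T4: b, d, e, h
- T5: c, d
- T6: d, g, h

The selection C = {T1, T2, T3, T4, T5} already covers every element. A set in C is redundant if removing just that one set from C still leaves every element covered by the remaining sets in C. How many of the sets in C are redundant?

Drop T1: i uncovered — not redundant.
Drop T2: j uncovered — not redundant.
Drop T3: f uncovered — not redundant.
Drop T4: b uncovered — not redundant.
Drop T5: c uncovered — not redundant.
None of the sets in C is redundant.

0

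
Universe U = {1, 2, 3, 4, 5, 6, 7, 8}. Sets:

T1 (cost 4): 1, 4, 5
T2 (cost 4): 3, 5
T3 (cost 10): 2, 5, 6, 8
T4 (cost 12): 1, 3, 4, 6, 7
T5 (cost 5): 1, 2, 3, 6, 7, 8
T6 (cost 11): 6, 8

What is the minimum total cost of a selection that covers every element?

T1, T5 cover every element at cost 4 + 5 = 9.
Any cover uses at least 2 sets; among all covering selections none totals below 9.

9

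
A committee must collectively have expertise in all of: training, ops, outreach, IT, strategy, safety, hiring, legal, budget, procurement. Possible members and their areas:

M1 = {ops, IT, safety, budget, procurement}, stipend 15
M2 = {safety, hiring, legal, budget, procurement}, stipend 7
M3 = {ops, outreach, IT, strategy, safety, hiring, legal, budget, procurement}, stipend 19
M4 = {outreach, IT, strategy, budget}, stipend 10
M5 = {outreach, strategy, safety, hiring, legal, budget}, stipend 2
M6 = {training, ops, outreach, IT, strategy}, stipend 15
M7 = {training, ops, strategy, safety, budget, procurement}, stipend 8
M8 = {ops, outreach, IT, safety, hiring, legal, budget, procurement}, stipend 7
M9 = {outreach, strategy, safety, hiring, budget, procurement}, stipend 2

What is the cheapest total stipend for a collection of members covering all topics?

15

M7, M8 cover every topic at stipend 8 + 7 = 15.
Any cover uses at least 2 members; among all covering selections none totals below 15.
Greedy by coverage-per-stipend would pick M5, M9, M8, M7 for 19 — worse than the optimum 15.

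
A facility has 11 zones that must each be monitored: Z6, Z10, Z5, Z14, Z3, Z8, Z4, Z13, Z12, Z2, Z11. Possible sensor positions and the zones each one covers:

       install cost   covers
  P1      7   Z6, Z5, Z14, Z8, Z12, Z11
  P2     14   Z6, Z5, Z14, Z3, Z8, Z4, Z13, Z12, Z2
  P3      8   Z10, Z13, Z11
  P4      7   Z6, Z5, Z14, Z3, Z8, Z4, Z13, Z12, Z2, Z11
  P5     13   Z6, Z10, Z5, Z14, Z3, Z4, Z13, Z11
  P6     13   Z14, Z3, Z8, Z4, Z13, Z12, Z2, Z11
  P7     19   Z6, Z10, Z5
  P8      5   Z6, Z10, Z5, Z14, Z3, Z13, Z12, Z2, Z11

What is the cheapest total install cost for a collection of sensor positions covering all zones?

P4, P8 cover every zone at install cost 7 + 5 = 12.
Any cover uses at least 2 sensor positions; among all covering selections none totals below 12.

12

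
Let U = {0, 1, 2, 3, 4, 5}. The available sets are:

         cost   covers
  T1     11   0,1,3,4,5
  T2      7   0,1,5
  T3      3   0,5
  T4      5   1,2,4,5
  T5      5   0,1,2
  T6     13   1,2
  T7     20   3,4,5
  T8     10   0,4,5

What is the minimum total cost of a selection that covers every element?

T1, T4 cover every element at cost 11 + 5 = 16.
Any cover uses at least 2 sets; among all covering selections none totals below 16.
Greedy by coverage-per-cost would pick T4, T3, T1 for 19 — worse than the optimum 16.

16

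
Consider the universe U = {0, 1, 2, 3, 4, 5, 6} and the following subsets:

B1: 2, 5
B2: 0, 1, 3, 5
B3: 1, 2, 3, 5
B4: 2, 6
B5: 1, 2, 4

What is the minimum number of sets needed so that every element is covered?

B2, B4, B5 together cover {0, 1, 2, 3, 4, 5, 6} — every element.
No 2 of the 5 sets cover everything (all 10 pairs fall short), so 3 is minimum.

3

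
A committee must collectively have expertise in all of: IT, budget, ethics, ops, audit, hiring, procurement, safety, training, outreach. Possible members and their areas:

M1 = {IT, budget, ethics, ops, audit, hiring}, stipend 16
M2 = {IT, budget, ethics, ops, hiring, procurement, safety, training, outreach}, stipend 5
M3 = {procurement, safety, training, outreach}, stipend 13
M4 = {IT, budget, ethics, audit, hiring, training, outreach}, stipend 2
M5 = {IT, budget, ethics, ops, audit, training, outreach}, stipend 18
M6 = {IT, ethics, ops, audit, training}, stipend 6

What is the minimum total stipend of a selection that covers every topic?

M2, M4 cover every topic at stipend 5 + 2 = 7.
Any cover uses at least 2 members; among all covering selections none totals below 7.

7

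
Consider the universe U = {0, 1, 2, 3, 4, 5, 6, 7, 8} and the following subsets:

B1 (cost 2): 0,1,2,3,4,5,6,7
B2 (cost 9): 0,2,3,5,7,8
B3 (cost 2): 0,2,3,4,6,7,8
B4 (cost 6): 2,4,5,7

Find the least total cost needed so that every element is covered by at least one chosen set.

B1, B3 cover every element at cost 2 + 2 = 4.
Any cover uses at least 2 sets; among all covering selections none totals below 4.

4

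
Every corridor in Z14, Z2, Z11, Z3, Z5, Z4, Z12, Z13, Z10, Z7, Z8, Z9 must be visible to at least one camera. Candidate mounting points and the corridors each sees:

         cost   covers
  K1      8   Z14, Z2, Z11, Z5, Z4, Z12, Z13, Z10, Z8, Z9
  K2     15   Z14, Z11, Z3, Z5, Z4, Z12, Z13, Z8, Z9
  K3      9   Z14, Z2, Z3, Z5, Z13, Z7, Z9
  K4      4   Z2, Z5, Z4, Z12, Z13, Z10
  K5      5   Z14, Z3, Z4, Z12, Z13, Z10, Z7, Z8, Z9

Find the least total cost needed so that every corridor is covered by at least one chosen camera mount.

13

K1, K5 cover every corridor at cost 8 + 5 = 13.
Any cover uses at least 2 camera mounts; among all covering selections none totals below 13.
Greedy by coverage-per-cost would pick K5, K4, K1 for 17 — worse than the optimum 13.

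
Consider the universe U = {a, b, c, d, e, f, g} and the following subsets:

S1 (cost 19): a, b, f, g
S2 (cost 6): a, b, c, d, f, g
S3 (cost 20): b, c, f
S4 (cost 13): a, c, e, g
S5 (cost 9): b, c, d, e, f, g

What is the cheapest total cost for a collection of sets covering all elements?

S2, S5 cover every element at cost 6 + 9 = 15.
Any cover uses at least 2 sets; among all covering selections none totals below 15.

15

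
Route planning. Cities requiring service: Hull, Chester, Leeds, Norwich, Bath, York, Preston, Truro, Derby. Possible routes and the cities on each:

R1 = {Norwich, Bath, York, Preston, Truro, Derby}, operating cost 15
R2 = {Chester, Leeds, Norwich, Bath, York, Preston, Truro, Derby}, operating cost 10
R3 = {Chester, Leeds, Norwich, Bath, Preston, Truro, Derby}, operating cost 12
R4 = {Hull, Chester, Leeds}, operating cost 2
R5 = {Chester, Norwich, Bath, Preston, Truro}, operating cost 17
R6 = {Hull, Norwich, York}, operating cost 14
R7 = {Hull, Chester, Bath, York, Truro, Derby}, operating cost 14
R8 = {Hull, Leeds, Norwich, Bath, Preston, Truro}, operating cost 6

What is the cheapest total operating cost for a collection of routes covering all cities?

R2, R4 cover every city at operating cost 10 + 2 = 12.
Any cover uses at least 2 routes; among all covering selections none totals below 12.

12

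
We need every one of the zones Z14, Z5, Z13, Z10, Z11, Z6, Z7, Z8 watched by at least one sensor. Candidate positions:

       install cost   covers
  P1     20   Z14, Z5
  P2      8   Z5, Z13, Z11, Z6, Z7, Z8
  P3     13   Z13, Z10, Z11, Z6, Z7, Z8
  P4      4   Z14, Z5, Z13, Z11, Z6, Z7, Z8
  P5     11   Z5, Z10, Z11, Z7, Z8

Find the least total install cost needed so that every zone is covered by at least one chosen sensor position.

15

P4, P5 cover every zone at install cost 4 + 11 = 15.
Any cover uses at least 2 sensor positions; among all covering selections none totals below 15.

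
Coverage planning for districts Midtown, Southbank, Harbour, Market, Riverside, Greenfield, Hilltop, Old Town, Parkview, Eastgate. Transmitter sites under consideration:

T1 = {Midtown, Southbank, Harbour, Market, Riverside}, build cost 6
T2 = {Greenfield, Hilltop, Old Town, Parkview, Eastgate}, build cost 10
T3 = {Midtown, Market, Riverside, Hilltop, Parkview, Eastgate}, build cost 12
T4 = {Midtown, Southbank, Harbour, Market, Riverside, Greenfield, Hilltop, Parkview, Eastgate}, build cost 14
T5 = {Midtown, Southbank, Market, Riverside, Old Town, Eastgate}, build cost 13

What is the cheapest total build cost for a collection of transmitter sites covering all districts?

16

T1, T2 cover every district at build cost 6 + 10 = 16.
Any cover uses at least 2 transmitter sites; among all covering selections none totals below 16.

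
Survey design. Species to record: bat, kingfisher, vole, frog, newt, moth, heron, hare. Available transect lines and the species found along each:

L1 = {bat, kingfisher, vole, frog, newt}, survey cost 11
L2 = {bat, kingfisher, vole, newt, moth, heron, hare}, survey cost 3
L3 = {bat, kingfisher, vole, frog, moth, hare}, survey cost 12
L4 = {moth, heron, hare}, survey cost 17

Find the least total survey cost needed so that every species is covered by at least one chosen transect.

14

L1, L2 cover every species at survey cost 11 + 3 = 14.
Any cover uses at least 2 transects; among all covering selections none totals below 14.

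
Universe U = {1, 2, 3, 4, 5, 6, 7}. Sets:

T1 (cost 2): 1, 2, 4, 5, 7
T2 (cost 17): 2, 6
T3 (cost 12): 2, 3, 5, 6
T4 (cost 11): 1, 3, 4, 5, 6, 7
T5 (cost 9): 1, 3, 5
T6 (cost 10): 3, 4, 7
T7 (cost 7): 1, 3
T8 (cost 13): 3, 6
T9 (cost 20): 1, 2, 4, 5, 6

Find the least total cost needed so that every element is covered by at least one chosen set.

T1, T4 cover every element at cost 2 + 11 = 13.
Any cover uses at least 2 sets; among all covering selections none totals below 13.

13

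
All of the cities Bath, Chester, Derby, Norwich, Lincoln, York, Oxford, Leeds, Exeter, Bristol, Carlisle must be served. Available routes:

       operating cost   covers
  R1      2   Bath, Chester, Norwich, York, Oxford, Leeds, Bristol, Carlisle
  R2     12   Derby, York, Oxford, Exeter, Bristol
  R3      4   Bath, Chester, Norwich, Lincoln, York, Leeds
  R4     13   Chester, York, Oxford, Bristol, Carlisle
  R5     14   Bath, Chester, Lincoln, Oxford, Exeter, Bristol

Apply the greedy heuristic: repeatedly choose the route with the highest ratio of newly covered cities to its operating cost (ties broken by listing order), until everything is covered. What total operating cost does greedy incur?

18

Pick 1: R1 adds 8 new (Bath, Chester, Norwich, York, Oxford, Leeds, Bristol, Carlisle) at operating cost 2 (ratio 8/2).
Pick 2: R3 adds 1 new (Lincoln) at operating cost 4 (ratio 1/4).
Pick 3: R2 adds 2 new (Derby, Exeter) at operating cost 12 (ratio 2/12).
Greedy total operating cost: 2 + 4 + 12 = 18.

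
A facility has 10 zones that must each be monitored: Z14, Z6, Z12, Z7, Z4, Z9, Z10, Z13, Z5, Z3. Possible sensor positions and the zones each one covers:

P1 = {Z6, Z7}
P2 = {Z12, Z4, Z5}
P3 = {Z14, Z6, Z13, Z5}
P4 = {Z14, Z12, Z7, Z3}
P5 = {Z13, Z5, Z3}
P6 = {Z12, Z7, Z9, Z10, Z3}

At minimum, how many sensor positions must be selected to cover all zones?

P2, P3, P6 together cover {Z14, Z6, Z12, Z7, Z4, Z9, Z10, Z13, Z5, Z3} — every zone.
No 2 of the 6 sensor positions cover everything (all 15 pairs fall short), so 3 is minimum.

3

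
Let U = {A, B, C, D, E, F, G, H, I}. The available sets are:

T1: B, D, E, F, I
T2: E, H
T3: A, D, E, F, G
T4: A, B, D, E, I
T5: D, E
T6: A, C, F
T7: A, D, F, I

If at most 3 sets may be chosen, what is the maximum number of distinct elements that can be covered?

8

Choosing T1, T2, T3 covers {A, B, D, E, F, G, H, I} — 8 elements.
No choice of 3 sets does better; here C is left uncovered.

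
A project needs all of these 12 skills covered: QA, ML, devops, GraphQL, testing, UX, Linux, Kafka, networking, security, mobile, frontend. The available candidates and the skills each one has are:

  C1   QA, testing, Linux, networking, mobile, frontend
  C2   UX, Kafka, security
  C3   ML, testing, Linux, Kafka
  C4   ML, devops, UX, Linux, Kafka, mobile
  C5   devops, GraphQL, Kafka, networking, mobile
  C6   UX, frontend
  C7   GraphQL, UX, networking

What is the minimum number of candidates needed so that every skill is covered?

4

C1, C2, C3, C5 together cover {QA, ML, devops, GraphQL, testing, UX, Linux, Kafka, networking, security, mobile, frontend} — every skill.
No 3 of the 7 candidates cover everything (all 35 triples fall short), so 4 is minimum.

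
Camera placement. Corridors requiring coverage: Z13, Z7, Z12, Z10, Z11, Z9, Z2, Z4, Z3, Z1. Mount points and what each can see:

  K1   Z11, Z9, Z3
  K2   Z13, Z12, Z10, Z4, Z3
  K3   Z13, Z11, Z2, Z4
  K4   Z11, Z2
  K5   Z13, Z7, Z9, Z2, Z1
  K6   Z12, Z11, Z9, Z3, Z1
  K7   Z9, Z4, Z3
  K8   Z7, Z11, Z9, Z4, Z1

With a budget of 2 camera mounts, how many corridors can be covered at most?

Choosing K2, K5 covers {Z13, Z7, Z12, Z10, Z9, Z2, Z4, Z3, Z1} — 9 corridors.
No choice of 2 camera mounts does better; here Z11 is left uncovered.

9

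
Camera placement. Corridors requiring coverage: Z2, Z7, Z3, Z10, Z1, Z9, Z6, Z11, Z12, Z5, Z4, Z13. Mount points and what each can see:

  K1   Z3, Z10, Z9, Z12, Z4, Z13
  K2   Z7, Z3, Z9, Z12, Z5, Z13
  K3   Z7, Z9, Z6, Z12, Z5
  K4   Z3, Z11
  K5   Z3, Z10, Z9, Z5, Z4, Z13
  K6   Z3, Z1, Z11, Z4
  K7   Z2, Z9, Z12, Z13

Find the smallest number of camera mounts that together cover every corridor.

4

K1, K3, K6, K7 together cover {Z2, Z7, Z3, Z10, Z1, Z9, Z6, Z11, Z12, Z5, Z4, Z13} — every corridor.
No 3 of the 7 camera mounts cover everything (all 35 triples fall short), so 4 is minimum.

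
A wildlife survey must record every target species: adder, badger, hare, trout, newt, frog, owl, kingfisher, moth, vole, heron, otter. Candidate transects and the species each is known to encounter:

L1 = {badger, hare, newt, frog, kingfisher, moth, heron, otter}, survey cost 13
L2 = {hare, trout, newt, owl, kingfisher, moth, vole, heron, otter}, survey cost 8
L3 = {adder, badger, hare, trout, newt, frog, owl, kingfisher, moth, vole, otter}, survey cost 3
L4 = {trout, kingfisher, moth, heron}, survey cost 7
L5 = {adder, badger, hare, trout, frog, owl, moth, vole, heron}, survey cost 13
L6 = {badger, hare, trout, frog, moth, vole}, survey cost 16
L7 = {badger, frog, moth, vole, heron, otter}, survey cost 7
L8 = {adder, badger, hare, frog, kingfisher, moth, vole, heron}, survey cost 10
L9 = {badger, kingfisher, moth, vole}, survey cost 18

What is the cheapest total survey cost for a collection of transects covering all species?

L3, L4 cover every species at survey cost 3 + 7 = 10.
Any cover uses at least 2 transects; among all covering selections none totals below 10.

10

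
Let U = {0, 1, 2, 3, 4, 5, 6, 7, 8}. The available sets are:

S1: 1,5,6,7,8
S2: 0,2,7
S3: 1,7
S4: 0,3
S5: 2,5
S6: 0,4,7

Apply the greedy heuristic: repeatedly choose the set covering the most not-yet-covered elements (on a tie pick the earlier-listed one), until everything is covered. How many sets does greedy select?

Pick 1: S1 covers 5 new elements (1, 5, 6, 7, 8).
Pick 2: S2 covers 2 new elements (0, 2).
Pick 3: S4 covers 1 new elements (3).
Pick 4: S6 covers 1 new elements (4).
Greedy uses 4 sets.

4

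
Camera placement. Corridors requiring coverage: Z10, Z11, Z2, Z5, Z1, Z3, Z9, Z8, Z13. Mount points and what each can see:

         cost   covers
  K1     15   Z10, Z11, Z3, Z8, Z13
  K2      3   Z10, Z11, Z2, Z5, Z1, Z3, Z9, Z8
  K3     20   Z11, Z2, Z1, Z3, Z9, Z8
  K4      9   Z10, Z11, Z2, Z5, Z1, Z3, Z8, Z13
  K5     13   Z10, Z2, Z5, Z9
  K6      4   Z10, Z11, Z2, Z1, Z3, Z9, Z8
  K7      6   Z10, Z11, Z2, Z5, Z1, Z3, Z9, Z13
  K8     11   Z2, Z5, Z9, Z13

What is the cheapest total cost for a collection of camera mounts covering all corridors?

K2, K7 cover every corridor at cost 3 + 6 = 9.
Any cover uses at least 2 camera mounts; among all covering selections none totals below 9.

9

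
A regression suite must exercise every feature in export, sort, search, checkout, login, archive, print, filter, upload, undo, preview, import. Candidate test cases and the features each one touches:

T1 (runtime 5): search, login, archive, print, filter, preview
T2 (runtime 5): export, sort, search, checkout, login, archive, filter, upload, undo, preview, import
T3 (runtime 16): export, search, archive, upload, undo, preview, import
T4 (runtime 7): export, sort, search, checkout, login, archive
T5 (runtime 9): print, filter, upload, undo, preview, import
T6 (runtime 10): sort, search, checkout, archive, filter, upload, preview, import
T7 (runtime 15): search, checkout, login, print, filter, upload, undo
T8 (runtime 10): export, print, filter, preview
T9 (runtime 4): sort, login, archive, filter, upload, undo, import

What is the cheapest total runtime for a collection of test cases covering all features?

T1, T2 cover every feature at runtime 5 + 5 = 10.
Any cover uses at least 2 test cases; among all covering selections none totals below 10.

10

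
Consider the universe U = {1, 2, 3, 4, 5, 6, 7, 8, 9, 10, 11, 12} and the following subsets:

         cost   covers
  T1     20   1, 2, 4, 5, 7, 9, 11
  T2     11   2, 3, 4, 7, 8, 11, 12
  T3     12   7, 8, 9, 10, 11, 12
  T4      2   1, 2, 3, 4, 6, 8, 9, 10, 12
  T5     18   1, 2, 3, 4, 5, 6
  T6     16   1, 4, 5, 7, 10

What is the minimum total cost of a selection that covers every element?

T1, T4 cover every element at cost 20 + 2 = 22.
Any cover uses at least 2 sets; among all covering selections none totals below 22.

22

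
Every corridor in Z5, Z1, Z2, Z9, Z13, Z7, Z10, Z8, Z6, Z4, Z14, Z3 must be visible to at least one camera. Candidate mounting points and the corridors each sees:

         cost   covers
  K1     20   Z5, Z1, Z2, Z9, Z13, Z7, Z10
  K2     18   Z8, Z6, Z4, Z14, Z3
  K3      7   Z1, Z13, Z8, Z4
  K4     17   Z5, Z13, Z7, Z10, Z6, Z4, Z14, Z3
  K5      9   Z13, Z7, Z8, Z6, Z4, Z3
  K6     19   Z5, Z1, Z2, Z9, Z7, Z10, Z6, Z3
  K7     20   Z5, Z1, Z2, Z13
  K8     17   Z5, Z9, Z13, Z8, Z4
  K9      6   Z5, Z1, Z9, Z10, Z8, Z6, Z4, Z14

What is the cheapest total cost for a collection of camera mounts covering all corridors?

32

K3, K6, K9 cover every corridor at cost 7 + 19 + 6 = 32.
Any cover uses at least 2 camera mounts; among all covering selections none totals below 32.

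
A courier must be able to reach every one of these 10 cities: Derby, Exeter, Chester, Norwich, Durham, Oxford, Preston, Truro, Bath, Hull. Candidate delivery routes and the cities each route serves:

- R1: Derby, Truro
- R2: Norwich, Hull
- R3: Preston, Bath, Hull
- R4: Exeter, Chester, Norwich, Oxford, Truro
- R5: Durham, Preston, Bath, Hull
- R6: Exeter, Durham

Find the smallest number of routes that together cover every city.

3

R1, R4, R5 together cover {Derby, Exeter, Chester, Norwich, Durham, Oxford, Preston, Truro, Bath, Hull} — every city.
No 2 of the 6 routes cover everything (all 15 pairs fall short), so 3 is minimum.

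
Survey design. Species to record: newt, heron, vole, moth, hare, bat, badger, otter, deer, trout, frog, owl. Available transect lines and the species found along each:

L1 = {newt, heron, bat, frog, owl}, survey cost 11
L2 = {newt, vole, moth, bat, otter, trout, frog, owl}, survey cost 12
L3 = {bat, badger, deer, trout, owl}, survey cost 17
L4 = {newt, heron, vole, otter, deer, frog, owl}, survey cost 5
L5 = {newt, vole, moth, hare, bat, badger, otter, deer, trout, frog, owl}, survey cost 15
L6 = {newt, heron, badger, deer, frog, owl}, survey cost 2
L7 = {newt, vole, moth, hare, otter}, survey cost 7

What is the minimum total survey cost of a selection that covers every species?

17

L5, L6 cover every species at survey cost 15 + 2 = 17.
Any cover uses at least 2 transects; among all covering selections none totals below 17.
Greedy by coverage-per-survey cost would pick L6, L7, L2 for 21 — worse than the optimum 17.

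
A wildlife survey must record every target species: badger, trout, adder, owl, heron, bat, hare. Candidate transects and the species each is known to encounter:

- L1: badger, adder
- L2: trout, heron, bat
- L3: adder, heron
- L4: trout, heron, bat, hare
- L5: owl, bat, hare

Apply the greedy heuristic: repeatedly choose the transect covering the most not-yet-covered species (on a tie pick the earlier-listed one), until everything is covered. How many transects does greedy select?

Pick 1: L4 covers 4 new species (trout, heron, bat, hare).
Pick 2: L1 covers 2 new species (badger, adder).
Pick 3: L5 covers 1 new species (owl).
Greedy uses 3 transects.

3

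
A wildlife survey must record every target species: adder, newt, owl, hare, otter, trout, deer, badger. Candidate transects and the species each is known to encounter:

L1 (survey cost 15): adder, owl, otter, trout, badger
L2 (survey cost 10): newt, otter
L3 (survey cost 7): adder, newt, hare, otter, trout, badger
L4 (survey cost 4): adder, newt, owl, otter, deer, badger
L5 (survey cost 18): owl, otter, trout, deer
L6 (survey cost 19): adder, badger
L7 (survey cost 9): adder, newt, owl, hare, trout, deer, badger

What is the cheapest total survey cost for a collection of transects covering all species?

L3, L4 cover every species at survey cost 7 + 4 = 11.
Any cover uses at least 2 transects; among all covering selections none totals below 11.

11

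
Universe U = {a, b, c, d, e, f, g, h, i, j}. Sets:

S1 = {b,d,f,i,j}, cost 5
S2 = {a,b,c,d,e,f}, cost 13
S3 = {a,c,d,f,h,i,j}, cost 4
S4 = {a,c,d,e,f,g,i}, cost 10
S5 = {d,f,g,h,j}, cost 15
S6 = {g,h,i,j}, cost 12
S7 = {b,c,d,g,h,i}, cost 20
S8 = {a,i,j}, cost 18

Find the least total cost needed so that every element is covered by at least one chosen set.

19

S1, S3, S4 cover every element at cost 5 + 4 + 10 = 19.
Any cover uses at least 2 sets; among all covering selections none totals below 19.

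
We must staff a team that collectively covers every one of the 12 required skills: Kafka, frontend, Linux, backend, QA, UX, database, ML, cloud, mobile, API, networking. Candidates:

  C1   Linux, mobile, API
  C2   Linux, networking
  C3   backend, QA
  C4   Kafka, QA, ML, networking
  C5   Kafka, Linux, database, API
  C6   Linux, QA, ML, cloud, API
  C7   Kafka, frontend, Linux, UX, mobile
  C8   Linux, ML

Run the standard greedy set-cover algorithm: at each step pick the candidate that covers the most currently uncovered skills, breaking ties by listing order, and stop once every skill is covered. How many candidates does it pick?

5

Pick 1: C6 covers 5 new skills (Linux, QA, ML, cloud, API).
Pick 2: C7 covers 4 new skills (Kafka, frontend, UX, mobile).
Pick 3: C2 covers 1 new skills (networking).
Pick 4: C3 covers 1 new skills (backend).
Pick 5: C5 covers 1 new skills (database).
Greedy uses 5 candidates.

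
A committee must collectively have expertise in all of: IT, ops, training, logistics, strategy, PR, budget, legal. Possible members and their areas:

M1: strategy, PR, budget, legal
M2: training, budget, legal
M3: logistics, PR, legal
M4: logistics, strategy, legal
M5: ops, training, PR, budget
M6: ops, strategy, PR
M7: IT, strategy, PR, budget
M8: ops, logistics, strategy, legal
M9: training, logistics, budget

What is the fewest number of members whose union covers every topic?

M2, M7, M8 together cover {IT, ops, training, logistics, strategy, PR, budget, legal} — every topic.
No 2 of the 9 members cover everything (all 36 pairs fall short), so 3 is minimum.
Greedy (largest uncovered first) would take M1, M5, M3, M7 — 4 members — but 3 suffice.

3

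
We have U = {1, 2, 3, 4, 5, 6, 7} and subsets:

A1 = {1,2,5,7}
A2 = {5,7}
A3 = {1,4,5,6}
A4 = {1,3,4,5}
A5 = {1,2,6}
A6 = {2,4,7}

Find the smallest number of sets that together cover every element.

3

A1, A3, A4 together cover {1, 2, 3, 4, 5, 6, 7} — every element.
No 2 of the 6 sets cover everything (all 15 pairs fall short), so 3 is minimum.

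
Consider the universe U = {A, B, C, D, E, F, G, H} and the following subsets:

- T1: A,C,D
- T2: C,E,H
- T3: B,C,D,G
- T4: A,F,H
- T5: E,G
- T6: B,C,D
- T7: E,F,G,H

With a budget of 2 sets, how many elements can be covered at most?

Choosing T1, T7 covers {A, C, D, E, F, G, H} — 7 elements.
No choice of 2 sets does better; here B is left uncovered.

7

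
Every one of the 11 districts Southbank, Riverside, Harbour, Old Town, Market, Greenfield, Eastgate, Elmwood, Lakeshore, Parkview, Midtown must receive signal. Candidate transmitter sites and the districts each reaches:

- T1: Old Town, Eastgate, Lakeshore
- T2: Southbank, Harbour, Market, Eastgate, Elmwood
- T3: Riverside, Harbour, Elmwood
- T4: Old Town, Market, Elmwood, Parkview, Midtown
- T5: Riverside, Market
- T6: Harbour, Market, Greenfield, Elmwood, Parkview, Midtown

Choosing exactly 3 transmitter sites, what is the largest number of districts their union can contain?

10

Choosing T1, T2, T6 covers {Southbank, Harbour, Old Town, Market, Greenfield, Eastgate, Elmwood, Lakeshore, Parkview, Midtown} — 10 districts.
No choice of 3 transmitter sites does better; here Riverside is left uncovered.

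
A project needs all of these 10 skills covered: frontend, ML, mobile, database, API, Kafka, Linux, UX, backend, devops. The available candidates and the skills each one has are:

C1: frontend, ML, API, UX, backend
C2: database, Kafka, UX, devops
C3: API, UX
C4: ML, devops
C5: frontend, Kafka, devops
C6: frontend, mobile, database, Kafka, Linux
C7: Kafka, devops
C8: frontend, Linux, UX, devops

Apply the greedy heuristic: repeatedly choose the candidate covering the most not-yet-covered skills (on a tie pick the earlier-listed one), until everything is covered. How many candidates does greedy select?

3

Pick 1: C1 covers 5 new skills (frontend, ML, API, UX, backend).
Pick 2: C6 covers 4 new skills (mobile, database, Kafka, Linux).
Pick 3: C2 covers 1 new skills (devops).
Greedy uses 3 candidates.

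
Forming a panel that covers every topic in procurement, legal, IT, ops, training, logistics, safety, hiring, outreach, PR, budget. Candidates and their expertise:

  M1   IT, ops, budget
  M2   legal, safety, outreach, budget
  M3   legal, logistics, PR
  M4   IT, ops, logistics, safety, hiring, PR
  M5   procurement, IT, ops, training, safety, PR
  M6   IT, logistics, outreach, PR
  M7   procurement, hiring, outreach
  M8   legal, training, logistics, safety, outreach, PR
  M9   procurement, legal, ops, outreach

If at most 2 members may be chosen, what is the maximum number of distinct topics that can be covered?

9

Choosing M1, M8 covers {legal, IT, ops, training, logistics, safety, outreach, PR, budget} — 9 topics.
No choice of 2 members does better; here procurement, hiring are left uncovered.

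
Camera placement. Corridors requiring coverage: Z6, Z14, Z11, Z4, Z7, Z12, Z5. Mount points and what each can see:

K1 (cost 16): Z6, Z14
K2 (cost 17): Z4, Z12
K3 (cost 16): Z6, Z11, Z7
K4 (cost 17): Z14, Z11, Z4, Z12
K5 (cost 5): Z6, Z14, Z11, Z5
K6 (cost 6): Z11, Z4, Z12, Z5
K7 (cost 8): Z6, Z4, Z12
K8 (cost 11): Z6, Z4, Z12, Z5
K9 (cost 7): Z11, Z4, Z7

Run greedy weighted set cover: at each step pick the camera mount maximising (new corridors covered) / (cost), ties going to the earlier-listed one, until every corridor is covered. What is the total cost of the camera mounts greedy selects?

18

Pick 1: K5 adds 4 new (Z6, Z14, Z11, Z5) at cost 5 (ratio 4/5).
Pick 2: K6 adds 2 new (Z4, Z12) at cost 6 (ratio 2/6).
Pick 3: K9 adds 1 new (Z7) at cost 7 (ratio 1/7).
Greedy total cost: 5 + 6 + 7 = 18.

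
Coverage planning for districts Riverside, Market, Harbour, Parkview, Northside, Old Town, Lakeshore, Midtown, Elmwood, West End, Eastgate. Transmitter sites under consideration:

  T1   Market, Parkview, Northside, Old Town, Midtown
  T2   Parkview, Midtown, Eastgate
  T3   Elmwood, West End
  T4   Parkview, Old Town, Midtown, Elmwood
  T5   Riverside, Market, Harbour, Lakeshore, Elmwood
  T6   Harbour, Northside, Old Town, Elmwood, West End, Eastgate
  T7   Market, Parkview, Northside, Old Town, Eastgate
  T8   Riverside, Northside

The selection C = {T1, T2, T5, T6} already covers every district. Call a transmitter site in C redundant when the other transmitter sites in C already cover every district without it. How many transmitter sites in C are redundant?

2

Drop T1: the rest still cover every district — redundant.
Drop T2: the rest still cover every district — redundant.
Drop T5: Riverside, Lakeshore uncovered — not redundant.
Drop T6: West End uncovered — not redundant.
2 redundant: T1, T2.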